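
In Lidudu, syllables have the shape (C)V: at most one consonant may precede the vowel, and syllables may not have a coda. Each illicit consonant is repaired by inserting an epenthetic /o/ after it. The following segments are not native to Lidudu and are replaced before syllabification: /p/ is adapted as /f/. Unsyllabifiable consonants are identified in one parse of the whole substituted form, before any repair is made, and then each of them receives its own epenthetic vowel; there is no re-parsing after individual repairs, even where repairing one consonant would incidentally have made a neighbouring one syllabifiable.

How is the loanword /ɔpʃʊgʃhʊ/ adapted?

ɔfoʃʊgoʃohʊ

Substitution: /p/ → /f/, giving /ɔfʃʊgʃhʊ/.
Syllabifying with onset maximization leaves /f/, /g/, /ʃ/ stranded (no codas are permitted; onsets are limited to one consonant).
Inserting the epenthetic vowel yields /f/ → /fo/, /g/ → /go/, /ʃ/ → /ʃo/.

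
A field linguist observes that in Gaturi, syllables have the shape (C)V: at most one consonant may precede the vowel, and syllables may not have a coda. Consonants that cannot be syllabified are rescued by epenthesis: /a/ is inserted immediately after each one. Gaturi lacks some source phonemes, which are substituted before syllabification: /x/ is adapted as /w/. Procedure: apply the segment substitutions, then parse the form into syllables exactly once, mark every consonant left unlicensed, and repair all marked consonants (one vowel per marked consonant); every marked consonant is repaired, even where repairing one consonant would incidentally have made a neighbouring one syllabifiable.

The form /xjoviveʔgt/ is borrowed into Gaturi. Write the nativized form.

Substitution: /x/ → /w/, giving /wjoviveʔgt/.
The consonants /w/, /ʔ/, /g/, /t/ cannot be parsed into a legal (C)V syllable (no codas are permitted; onsets are limited to one consonant).
Each unlicensed consonant becomes the onset of a new syllable: /w/ → /wa/, /ʔ/ → /ʔa/, /g/ → /ga/, /t/ → /ta/.

wajoviveʔagata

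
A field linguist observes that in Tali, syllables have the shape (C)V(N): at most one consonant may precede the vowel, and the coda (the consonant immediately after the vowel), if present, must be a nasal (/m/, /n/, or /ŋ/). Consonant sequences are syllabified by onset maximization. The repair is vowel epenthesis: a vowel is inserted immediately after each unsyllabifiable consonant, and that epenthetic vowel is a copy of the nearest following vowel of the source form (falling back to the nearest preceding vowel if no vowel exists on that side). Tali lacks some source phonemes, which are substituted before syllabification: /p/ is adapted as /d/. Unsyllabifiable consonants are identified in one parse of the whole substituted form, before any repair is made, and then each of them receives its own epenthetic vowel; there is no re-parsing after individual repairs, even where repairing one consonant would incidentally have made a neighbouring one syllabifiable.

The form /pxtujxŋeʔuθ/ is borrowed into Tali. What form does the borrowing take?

Substitution: /p/ → /d/, giving /dxtujxŋeʔuθ/.
The consonants /d/, /x/, /j/, /x/, /θ/ cannot be parsed into a legal (C)V(N) syllable (only a nasal (/m/, /n/, or /ŋ/) is licensed in coda position; onsets are limited to one consonant).
Epenthesis after each stranded consonant: /d/ → /du/, /x/ → /xu/, /j/ → /je/, /x/ → /xe/, /θ/ → /θu/.

duxutujexeŋeʔuθu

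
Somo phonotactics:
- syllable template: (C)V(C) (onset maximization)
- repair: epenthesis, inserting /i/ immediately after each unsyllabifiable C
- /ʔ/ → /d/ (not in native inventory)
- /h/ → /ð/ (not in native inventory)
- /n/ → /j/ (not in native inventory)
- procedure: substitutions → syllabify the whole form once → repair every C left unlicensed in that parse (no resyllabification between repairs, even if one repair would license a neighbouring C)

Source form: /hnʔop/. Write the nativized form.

ðijidop

Substitution: /h/ → /ð/, /n/ → /j/, /ʔ/ → /d/, giving /ðjdop/.
Under (C)V(C), the unsyllabifiable consonants are /ð/, /j/ (at most one coda consonant is licensed; onsets are limited to one consonant).
Inserting the epenthetic vowel yields /ð/ → /ði/, /j/ → /ji/.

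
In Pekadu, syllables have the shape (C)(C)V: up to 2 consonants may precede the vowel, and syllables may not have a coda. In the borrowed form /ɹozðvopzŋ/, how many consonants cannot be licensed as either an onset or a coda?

4

Syllabifying with onset maximization leaves /z/, /p/, /z/, /ŋ/ stranded (no codas are permitted; onsets may contain at most 2 consonants).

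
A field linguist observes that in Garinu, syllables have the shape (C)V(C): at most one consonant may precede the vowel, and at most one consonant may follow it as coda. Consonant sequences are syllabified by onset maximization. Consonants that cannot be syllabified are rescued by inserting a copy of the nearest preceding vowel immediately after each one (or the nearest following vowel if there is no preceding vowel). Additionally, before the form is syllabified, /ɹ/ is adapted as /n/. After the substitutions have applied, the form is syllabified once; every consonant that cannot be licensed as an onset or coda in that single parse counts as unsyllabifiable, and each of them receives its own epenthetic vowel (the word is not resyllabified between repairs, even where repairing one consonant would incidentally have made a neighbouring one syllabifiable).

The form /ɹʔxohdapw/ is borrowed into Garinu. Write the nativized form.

noʔoxohdapwa

Substitution: /ɹ/ → /n/, giving /nʔxohdapw/.
Syllabifying with onset maximization leaves /n/, /ʔ/, /w/ stranded (at most one coda consonant is licensed; onsets are limited to one consonant).
Inserting the epenthetic vowel yields /n/ → /no/, /ʔ/ → /ʔo/, /w/ → /wa/.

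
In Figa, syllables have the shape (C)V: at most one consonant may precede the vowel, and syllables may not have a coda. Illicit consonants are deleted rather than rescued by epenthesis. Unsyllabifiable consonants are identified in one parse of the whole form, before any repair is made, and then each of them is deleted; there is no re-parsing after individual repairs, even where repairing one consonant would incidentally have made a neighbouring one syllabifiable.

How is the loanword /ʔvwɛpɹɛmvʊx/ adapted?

Syllabifying with onset maximization leaves /ʔ/, /v/, /p/, /m/, /x/ stranded (no codas are permitted; onsets are limited to one consonant).
Deleting the stranded consonants removes /ʔ/, /v/, /p/, /m/, /x/.

wɛɹɛvʊ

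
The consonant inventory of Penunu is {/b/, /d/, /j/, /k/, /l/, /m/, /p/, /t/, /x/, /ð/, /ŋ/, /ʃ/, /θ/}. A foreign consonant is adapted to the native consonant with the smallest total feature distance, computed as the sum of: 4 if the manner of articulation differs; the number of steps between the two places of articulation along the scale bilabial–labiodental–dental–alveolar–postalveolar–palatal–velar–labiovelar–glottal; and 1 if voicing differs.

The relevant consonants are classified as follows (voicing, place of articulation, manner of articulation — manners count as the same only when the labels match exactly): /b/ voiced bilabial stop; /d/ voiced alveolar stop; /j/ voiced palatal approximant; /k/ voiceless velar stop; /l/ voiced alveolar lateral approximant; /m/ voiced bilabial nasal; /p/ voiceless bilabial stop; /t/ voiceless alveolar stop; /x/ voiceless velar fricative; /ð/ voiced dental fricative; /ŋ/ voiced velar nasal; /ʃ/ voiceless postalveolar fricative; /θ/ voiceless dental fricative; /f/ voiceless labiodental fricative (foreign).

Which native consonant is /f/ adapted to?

/θ/ is closest: same manner (fricative), place distance 1 (labiodental→dental), same voicing; total 1. Next closest is /ð/ at distance 2.

θ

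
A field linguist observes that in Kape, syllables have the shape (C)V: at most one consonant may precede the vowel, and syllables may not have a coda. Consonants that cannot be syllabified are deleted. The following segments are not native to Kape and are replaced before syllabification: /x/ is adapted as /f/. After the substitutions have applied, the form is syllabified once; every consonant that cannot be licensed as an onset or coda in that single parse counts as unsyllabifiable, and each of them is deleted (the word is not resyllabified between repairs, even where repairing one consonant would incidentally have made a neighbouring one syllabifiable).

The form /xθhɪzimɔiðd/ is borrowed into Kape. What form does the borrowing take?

Substitution: /x/ → /f/, giving /fθhɪzimɔiðd/.
The consonants /f/, /θ/, /ð/, /d/ cannot be parsed into a legal (C)V syllable (no codas are permitted; onsets are limited to one consonant).
Deletion applies to /f/, /θ/, /ð/, /d/.

hɪzimɔi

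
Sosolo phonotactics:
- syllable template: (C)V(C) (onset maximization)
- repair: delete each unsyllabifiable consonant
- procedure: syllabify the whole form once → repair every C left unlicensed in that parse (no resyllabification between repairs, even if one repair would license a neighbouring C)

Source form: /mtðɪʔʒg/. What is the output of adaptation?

ðɪʔ

Under (C)V(C), the unsyllabifiable consonants are /m/, /t/, /ʒ/, /g/ (at most one coda consonant is licensed; onsets are limited to one consonant).
Deleting the stranded consonants removes /m/, /t/, /ʒ/, /g/.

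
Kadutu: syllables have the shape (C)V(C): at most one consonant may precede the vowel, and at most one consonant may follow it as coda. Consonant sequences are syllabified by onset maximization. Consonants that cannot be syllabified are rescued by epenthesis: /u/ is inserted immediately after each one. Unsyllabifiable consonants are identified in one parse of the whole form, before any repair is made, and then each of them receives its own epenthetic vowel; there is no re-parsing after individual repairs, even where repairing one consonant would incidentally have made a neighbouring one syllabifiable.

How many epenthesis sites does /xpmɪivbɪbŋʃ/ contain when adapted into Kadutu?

4

The unsyllabifiable consonants are /x/, /p/, /ŋ/, /ʃ/; each receives one epenthetic vowel.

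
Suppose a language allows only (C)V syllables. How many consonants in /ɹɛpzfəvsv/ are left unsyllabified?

5

Syllabifying with onset maximization leaves /p/, /z/, /v/, /s/, /v/ stranded (no codas are permitted; onsets are limited to one consonant).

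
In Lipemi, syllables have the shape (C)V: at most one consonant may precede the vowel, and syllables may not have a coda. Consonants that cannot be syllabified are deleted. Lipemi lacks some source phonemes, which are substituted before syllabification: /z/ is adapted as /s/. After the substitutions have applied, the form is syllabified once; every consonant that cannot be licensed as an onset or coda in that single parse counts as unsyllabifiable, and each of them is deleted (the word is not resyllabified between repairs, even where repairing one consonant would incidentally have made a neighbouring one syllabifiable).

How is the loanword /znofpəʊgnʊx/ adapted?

Substitution: /z/ → /s/, giving /snofpəʊgnʊx/.
Syllabifying with onset maximization leaves /s/, /f/, /g/, /x/ stranded (no codas are permitted; onsets are limited to one consonant).
Deleting the stranded consonants removes /s/, /f/, /g/, /x/.

nopəʊnʊ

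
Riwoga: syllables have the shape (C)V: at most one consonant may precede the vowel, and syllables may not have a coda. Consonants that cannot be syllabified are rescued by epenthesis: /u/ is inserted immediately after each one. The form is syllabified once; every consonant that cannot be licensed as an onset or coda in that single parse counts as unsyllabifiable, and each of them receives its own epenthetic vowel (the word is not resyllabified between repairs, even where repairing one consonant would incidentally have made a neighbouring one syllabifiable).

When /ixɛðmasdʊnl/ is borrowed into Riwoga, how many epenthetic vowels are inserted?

The unsyllabifiable consonants are /ð/, /s/, /n/, /l/; each receives one epenthetic vowel.

4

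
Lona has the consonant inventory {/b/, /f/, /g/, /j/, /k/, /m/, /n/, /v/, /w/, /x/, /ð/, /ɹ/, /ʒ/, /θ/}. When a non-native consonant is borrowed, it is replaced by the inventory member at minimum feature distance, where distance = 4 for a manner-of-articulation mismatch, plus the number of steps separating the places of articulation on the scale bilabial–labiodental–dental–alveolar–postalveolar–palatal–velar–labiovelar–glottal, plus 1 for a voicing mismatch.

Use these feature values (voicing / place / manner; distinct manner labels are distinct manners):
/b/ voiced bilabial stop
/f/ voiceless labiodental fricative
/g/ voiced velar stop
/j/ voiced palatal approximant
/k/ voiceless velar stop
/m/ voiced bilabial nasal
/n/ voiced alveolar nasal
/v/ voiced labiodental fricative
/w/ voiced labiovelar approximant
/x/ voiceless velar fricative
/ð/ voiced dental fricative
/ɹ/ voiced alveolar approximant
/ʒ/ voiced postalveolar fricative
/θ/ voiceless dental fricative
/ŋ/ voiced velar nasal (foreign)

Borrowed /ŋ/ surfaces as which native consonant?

n

/n/ is closest: same manner (nasal), place distance 3 (velar→alveolar), same voicing; total 3. Next closest is /g/ at distance 4.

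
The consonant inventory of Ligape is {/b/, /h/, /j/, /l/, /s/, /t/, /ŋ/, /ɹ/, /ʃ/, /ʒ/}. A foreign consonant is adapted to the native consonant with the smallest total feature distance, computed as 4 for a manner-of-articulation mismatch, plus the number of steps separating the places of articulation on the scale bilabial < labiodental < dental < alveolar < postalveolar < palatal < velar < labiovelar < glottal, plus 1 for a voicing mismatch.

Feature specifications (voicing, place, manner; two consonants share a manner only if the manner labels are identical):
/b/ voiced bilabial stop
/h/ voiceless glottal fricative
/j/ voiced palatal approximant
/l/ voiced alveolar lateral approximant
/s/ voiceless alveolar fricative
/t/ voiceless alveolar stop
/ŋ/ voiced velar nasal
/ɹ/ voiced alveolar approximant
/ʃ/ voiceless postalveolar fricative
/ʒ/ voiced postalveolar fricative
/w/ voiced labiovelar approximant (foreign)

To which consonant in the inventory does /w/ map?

j

/j/ is closest: same manner (approximant), place distance 2 (labiovelar→palatal), same voicing; total 2. Next closest is /ɹ/ at distance 4.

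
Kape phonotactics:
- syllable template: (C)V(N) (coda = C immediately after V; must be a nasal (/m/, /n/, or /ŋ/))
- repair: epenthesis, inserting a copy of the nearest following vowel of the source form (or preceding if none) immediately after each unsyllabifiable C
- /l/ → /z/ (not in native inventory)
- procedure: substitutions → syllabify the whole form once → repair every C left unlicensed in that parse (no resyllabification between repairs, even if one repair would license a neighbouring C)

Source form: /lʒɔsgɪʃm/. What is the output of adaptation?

Substitution: /l/ → /z/, giving /zʒɔsgɪʃm/.
Under (C)V(N), the unsyllabifiable consonants are /z/, /s/, /ʃ/, /m/ (only a nasal (/m/, /n/, or /ŋ/) is licensed in coda position; onsets are limited to one consonant).
Inserting the epenthetic vowel yields /z/ → /zɔ/, /s/ → /sɪ/, /ʃ/ → /ʃɪ/, /m/ → /mɪ/.

zɔʒɔsɪgɪʃɪmɪ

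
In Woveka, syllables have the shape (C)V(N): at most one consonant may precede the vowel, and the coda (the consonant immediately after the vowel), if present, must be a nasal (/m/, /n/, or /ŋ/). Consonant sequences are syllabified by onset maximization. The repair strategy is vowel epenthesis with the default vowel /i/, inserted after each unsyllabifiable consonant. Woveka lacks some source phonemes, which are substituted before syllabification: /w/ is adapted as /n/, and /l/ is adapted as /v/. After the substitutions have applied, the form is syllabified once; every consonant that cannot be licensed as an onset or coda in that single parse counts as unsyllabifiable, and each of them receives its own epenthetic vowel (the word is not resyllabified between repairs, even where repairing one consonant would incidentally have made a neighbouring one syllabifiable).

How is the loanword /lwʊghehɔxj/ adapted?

vinʊgihehɔxiji

Substitution: /l/ → /v/, /w/ → /n/, giving /vnʊghehɔxj/.
The consonants /v/, /g/, /x/, /j/ cannot be parsed into a legal (C)V(N) syllable (only a nasal (/m/, /n/, or /ŋ/) is licensed in coda position; onsets are limited to one consonant).
Inserting the epenthetic vowel yields /v/ → /vi/, /g/ → /gi/, /x/ → /xi/, /j/ → /ji/.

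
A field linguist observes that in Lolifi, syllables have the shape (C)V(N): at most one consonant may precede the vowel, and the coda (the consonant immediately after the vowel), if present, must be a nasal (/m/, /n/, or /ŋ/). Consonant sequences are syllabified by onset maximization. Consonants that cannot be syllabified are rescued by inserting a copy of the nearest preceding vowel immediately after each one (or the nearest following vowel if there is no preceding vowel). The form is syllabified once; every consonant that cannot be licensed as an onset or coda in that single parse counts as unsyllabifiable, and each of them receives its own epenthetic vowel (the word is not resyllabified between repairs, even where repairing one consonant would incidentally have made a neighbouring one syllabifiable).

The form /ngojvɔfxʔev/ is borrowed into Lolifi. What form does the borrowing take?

nogojovɔfɔxɔʔeve

Syllabifying with onset maximization leaves /n/, /j/, /f/, /x/, /v/ stranded (only a nasal (/m/, /n/, or /ŋ/) is licensed in coda position; onsets are limited to one consonant).
Epenthesis after each stranded consonant: /n/ → /no/, /j/ → /jo/, /f/ → /fɔ/, /x/ → /xɔ/, /v/ → /ve/.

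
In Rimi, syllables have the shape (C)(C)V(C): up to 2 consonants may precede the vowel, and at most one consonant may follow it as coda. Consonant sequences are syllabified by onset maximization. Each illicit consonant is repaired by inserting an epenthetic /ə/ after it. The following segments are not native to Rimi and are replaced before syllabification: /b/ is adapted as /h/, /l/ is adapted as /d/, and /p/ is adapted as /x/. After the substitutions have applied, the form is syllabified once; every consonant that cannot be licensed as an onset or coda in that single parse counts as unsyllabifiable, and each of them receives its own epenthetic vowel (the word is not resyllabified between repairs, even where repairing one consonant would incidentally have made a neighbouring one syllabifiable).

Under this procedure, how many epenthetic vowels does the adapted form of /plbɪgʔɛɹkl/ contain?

After substitution the input is /xdhɪgʔɛɹkd/.
The unsyllabifiable consonants are /x/, /k/, /d/; each receives one epenthetic vowel.

3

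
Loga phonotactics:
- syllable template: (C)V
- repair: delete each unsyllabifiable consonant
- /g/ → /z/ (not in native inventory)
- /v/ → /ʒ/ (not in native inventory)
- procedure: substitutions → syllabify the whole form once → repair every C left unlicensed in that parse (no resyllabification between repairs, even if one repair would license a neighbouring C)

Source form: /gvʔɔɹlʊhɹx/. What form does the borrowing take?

ʔɔlʊ

Substitution: /g/ → /z/, /v/ → /ʒ/, giving /zʒʔɔɹlʊhɹx/.
Under (C)V, the unsyllabifiable consonants are /z/, /ʒ/, /ɹ/, /h/, /ɹ/, /x/ (no codas are permitted; onsets are limited to one consonant).
Each unlicensed consonant is deleted: /z/, /ʒ/, /ɹ/, /h/, /ɹ/, /x/.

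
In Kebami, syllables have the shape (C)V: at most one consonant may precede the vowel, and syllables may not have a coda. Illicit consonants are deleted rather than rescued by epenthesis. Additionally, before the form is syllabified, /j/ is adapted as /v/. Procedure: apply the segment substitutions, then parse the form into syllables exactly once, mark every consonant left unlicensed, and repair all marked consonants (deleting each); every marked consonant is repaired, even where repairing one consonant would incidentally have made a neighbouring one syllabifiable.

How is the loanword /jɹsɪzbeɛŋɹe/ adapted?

sɪbeɛɹe

Substitution: /j/ → /v/, giving /vɹsɪzbeɛŋɹe/.
Syllabifying with onset maximization leaves /v/, /ɹ/, /z/, /ŋ/ stranded (no codas are permitted; onsets are limited to one consonant).
Deletion applies to /v/, /ɹ/, /z/, /ŋ/.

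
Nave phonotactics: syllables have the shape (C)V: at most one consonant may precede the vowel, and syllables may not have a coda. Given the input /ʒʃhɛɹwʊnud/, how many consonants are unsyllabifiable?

Under (C)V, the unsyllabifiable consonants are /ʒ/, /ʃ/, /ɹ/, /d/ (no codas are permitted; onsets are limited to one consonant).

4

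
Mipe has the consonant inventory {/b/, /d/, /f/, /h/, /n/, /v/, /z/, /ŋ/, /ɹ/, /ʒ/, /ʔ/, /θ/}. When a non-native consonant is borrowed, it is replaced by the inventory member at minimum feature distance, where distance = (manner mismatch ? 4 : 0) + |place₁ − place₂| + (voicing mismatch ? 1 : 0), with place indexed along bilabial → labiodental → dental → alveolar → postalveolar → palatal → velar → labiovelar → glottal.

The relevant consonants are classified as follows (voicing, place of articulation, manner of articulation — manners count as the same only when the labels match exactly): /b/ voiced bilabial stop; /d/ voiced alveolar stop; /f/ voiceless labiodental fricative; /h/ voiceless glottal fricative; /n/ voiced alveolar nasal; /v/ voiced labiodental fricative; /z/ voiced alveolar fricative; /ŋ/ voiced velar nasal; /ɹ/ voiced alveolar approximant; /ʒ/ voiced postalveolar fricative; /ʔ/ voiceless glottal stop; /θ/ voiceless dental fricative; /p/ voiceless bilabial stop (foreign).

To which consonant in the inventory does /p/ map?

/b/ is closest: same manner (stop), place distance 0 (bilabial→bilabial), voicing differs (+1); total 1. Next closest is /d/ at distance 4.

b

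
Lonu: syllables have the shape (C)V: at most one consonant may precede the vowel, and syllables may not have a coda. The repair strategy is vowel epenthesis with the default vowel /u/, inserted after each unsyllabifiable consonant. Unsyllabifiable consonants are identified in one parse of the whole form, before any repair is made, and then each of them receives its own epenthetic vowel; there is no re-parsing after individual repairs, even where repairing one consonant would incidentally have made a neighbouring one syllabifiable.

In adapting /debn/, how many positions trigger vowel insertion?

2

The unsyllabifiable consonants are /b/, /n/; each receives one epenthetic vowel.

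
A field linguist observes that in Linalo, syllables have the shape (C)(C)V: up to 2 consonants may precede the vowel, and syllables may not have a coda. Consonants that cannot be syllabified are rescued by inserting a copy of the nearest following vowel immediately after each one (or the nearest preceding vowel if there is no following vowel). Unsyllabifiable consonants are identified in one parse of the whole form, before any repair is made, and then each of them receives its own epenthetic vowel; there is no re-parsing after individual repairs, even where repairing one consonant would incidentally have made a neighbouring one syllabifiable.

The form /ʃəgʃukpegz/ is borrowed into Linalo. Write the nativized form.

Under (C)(C)V, the unsyllabifiable consonants are /g/, /z/ (no codas are permitted; onsets may contain at most 2 consonants).
Each unlicensed consonant becomes the onset of a new syllable: /g/ → /ge/, /z/ → /ze/.

ʃəgʃukpegeze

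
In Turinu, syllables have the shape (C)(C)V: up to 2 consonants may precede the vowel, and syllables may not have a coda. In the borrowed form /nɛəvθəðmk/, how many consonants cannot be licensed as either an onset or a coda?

The consonants /ð/, /m/, /k/ cannot be parsed into a legal (C)(C)V syllable (no codas are permitted; onsets may contain at most 2 consonants).

3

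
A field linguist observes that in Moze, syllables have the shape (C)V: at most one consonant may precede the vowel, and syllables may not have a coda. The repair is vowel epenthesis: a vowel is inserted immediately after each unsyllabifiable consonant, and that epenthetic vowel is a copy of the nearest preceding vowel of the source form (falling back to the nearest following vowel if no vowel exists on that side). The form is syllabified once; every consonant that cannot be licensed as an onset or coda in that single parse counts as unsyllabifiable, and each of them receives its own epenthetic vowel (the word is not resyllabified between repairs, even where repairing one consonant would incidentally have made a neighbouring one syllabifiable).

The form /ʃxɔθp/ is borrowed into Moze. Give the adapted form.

Syllabifying with onset maximization leaves /ʃ/, /θ/, /p/ stranded (no codas are permitted; onsets are limited to one consonant).
Epenthesis after each stranded consonant: /ʃ/ → /ʃɔ/, /θ/ → /θɔ/, /p/ → /pɔ/.

ʃɔxɔθɔpɔ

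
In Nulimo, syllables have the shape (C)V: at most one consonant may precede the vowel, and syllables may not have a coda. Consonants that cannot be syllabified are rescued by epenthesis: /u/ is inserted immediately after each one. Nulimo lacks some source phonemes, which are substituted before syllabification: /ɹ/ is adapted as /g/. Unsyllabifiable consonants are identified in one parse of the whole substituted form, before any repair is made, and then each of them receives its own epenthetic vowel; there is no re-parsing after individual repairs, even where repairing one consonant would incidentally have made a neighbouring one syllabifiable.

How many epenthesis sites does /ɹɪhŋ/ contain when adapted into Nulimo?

After substitution the input is /gɪhŋ/.
The unsyllabifiable consonants are /h/, /ŋ/; each receives one epenthetic vowel.

2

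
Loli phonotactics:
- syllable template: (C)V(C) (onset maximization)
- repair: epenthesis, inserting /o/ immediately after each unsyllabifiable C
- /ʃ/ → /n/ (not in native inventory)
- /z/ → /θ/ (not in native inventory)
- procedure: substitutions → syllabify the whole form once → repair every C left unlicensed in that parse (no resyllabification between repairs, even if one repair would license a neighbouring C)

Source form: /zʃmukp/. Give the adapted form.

Substitution: /z/ → /θ/, /ʃ/ → /n/, giving /θnmukp/.
Under (C)V(C), the unsyllabifiable consonants are /θ/, /n/, /p/ (at most one coda consonant is licensed; onsets are limited to one consonant).
Each unlicensed consonant becomes the onset of a new syllable: /θ/ → /θo/, /n/ → /no/, /p/ → /po/.

θonomukpo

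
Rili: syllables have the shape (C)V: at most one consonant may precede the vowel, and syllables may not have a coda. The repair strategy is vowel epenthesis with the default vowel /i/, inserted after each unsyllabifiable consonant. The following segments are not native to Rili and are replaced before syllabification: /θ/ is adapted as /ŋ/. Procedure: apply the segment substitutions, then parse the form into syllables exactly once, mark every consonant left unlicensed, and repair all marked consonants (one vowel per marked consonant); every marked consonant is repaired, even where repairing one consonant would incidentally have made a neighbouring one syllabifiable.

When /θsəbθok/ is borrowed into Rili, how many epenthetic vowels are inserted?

After substitution the input is /ŋsəbŋok/.
The unsyllabifiable consonants are /ŋ/, /b/, /k/; each receives one epenthetic vowel.

3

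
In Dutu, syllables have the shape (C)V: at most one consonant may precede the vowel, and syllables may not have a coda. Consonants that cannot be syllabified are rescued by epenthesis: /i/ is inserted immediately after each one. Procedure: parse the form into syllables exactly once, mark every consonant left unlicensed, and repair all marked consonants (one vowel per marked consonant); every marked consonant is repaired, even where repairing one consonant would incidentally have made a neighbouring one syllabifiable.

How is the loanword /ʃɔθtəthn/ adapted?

Under (C)V, the unsyllabifiable consonants are /θ/, /t/, /h/, /n/ (no codas are permitted; onsets are limited to one consonant).
Epenthesis after each stranded consonant: /θ/ → /θi/, /t/ → /ti/, /h/ → /hi/, /n/ → /ni/.

ʃɔθitətihini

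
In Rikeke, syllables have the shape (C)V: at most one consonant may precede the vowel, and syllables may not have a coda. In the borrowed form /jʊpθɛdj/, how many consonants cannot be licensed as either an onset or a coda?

Under (C)V, the unsyllabifiable consonants are /p/, /d/, /j/ (no codas are permitted; onsets are limited to one consonant).

3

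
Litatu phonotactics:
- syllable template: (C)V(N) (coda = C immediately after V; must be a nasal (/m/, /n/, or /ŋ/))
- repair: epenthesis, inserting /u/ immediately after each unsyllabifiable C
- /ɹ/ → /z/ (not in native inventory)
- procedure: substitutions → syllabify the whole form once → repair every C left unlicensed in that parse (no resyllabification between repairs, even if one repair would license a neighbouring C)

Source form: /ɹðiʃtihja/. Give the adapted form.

zuðiʃutihuja

Substitution: /ɹ/ → /z/, giving /zðiʃtihja/.
The consonants /z/, /ʃ/, /h/ cannot be parsed into a legal (C)V(N) syllable (only a nasal (/m/, /n/, or /ŋ/) is licensed in coda position; onsets are limited to one consonant).
Each unlicensed consonant becomes the onset of a new syllable: /z/ → /zu/, /ʃ/ → /ʃu/, /h/ → /hu/.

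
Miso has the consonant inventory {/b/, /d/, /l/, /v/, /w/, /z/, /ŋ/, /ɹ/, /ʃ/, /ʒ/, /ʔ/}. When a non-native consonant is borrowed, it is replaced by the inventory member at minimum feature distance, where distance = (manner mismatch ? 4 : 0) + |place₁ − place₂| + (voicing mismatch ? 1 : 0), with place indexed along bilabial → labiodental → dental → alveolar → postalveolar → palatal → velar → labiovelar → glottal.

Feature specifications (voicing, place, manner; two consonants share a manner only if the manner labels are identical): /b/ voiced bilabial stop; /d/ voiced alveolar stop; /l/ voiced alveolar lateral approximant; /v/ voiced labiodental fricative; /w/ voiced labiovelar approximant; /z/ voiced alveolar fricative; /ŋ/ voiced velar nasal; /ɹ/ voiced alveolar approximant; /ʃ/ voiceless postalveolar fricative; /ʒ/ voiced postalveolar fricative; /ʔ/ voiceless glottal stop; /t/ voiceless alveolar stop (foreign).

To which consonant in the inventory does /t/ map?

d

/d/ is closest: same manner (stop), place distance 0 (alveolar→alveolar), voicing differs (+1); total 1. Next closest is /b/ at distance 4.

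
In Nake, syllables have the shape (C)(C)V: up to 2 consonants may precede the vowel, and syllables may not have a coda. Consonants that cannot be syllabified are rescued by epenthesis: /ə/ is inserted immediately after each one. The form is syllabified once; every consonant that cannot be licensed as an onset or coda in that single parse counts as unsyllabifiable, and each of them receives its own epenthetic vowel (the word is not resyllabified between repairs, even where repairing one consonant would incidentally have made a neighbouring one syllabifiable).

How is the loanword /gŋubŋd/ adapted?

The consonants /b/, /ŋ/, /d/ cannot be parsed into a legal (C)(C)V syllable (no codas are permitted; onsets may contain at most 2 consonants).
Inserting the epenthetic vowel yields /b/ → /bə/, /ŋ/ → /ŋə/, /d/ → /də/.

gŋubəŋədə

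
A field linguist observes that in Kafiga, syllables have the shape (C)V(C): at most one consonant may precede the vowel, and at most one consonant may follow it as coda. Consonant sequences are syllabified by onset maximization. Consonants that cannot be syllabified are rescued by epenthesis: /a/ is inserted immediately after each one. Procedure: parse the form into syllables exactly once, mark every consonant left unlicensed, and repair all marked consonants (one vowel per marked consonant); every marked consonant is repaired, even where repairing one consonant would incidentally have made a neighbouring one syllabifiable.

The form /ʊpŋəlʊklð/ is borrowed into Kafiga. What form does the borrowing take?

Syllabifying with onset maximization leaves /l/, /ð/ stranded (at most one coda consonant is licensed; onsets are limited to one consonant).
Epenthesis after each stranded consonant: /l/ → /la/, /ð/ → /ða/.

ʊpŋəlʊklaða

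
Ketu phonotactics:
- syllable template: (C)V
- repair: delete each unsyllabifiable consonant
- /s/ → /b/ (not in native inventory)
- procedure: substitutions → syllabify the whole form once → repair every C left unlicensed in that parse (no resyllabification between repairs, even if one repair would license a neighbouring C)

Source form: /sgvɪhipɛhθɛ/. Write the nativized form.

Substitution: /s/ → /b/, giving /bgvɪhipɛhθɛ/.
The consonants /b/, /g/, /h/ cannot be parsed into a legal (C)V syllable (no codas are permitted; onsets are limited to one consonant).
Deleting the stranded consonants removes /b/, /g/, /h/.

vɪhipɛθɛ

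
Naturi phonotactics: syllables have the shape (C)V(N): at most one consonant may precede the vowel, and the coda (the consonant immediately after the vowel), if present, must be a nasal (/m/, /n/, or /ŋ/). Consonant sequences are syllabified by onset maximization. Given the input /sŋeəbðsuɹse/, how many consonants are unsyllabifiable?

4

The consonants /s/, /b/, /ð/, /ɹ/ cannot be parsed into a legal (C)V(N) syllable (only a nasal (/m/, /n/, or /ŋ/) is licensed in coda position; onsets are limited to one consonant).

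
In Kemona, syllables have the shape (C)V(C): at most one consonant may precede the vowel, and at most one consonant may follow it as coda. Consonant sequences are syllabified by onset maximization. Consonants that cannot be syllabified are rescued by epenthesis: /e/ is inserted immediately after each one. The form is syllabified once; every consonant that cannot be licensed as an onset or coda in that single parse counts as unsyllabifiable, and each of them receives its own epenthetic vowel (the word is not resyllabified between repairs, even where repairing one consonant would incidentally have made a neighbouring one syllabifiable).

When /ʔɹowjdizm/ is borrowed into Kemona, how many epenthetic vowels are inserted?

3

The unsyllabifiable consonants are /ʔ/, /j/, /m/; each receives one epenthetic vowel.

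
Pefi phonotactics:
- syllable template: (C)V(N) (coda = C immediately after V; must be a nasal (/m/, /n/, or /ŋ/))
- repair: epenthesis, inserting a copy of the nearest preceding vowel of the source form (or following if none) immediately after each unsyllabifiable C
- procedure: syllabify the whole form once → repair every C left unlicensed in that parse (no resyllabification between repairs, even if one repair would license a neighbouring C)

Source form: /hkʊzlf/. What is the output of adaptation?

hʊkʊzʊlʊfʊ

The consonants /h/, /z/, /l/, /f/ cannot be parsed into a legal (C)V(N) syllable (only a nasal (/m/, /n/, or /ŋ/) is licensed in coda position; onsets are limited to one consonant).
Each unlicensed consonant becomes the onset of a new syllable: /h/ → /hʊ/, /z/ → /zʊ/, /l/ → /lʊ/, /f/ → /fʊ/.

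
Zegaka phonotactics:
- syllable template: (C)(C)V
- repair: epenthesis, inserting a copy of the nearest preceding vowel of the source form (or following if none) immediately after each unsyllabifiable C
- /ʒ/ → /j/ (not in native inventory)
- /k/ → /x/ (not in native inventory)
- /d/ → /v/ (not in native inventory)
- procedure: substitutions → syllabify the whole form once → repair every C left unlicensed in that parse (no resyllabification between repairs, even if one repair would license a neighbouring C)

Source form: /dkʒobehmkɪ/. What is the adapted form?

Substitution: /d/ → /v/, /k/ → /x/, /ʒ/ → /j/, giving /vxjobehmxɪ/.
Syllabifying with onset maximization leaves /v/, /h/ stranded (no codas are permitted; onsets may contain at most 2 consonants).
Each unlicensed consonant becomes the onset of a new syllable: /v/ → /vo/, /h/ → /he/.

voxjobehemxɪ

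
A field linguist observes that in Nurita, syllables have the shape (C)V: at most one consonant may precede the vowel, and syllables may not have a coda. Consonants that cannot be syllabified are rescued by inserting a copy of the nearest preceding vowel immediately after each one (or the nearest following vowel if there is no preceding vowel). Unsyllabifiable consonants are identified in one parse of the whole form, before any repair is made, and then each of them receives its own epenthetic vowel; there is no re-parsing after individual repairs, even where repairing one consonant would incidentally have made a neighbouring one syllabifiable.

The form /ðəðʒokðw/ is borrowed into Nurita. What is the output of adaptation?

Under (C)V, the unsyllabifiable consonants are /ð/, /k/, /ð/, /w/ (no codas are permitted; onsets are limited to one consonant).
Inserting the epenthetic vowel yields /ð/ → /ðə/, /k/ → /ko/, /ð/ → /ðo/, /w/ → /wo/.

ðəðəʒokoðowo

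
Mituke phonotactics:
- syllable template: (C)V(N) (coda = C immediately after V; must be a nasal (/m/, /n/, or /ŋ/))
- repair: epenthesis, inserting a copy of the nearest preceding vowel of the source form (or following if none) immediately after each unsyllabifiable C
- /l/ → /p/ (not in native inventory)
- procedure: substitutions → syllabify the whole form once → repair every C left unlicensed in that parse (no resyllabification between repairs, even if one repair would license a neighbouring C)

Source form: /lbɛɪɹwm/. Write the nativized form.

Substitution: /l/ → /p/, giving /pbɛɪɹwm/.
Syllabifying with onset maximization leaves /p/, /ɹ/, /w/, /m/ stranded (only a nasal (/m/, /n/, or /ŋ/) is licensed in coda position; onsets are limited to one consonant).
Each unlicensed consonant becomes the onset of a new syllable: /p/ → /pɛ/, /ɹ/ → /ɹɪ/, /w/ → /wɪ/, /m/ → /mɪ/.

pɛbɛɪɹɪwɪmɪ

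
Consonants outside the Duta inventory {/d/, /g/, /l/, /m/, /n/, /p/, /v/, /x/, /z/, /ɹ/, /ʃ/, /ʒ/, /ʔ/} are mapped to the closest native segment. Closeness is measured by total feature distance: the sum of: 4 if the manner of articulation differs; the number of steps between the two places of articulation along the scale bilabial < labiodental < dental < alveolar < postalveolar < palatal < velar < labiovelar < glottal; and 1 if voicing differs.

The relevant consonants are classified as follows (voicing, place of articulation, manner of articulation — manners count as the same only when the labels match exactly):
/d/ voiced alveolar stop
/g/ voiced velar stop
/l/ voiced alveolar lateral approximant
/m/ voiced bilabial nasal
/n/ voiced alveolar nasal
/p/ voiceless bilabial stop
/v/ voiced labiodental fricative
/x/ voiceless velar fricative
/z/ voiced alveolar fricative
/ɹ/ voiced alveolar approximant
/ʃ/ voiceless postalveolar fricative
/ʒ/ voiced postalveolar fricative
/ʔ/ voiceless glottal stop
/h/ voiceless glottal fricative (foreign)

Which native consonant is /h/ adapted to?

x

/x/ is closest: same manner (fricative), place distance 2 (glottal→velar), same voicing; total 2. Next closest is /ʃ/ at distance 4.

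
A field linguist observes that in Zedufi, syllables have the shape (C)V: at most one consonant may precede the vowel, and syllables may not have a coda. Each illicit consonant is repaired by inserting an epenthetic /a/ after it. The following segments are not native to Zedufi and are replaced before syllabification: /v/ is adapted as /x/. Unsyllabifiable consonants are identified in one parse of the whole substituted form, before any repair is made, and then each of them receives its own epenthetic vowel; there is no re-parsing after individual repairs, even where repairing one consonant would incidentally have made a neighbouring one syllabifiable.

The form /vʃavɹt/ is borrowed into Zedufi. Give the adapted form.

Substitution: /v/ → /x/, giving /xʃaxɹt/.
Under (C)V, the unsyllabifiable consonants are /x/, /x/, /ɹ/, /t/ (no codas are permitted; onsets are limited to one consonant).
Each unlicensed consonant becomes the onset of a new syllable: /x/ → /xa/, /x/ → /xa/, /ɹ/ → /ɹa/, /t/ → /ta/.

xaʃaxaɹata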